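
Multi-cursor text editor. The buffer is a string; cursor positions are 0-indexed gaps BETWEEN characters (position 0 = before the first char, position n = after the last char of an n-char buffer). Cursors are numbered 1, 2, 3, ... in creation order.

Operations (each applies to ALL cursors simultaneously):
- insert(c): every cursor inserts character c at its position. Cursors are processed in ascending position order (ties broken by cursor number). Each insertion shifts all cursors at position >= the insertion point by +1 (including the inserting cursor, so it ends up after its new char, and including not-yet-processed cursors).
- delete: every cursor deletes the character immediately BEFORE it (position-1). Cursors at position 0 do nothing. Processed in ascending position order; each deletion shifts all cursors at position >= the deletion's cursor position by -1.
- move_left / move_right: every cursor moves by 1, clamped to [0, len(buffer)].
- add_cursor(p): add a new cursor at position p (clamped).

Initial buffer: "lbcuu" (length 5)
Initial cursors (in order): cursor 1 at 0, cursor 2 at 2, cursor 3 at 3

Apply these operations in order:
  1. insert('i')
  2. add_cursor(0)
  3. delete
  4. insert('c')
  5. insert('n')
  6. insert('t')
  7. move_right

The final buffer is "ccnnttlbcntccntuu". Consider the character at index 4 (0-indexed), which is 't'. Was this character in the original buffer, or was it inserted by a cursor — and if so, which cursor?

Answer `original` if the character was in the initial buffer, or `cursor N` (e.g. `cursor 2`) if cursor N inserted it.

Answer: cursor 1

Derivation:
After op 1 (insert('i')): buffer="ilbiciuu" (len 8), cursors c1@1 c2@4 c3@6, authorship 1..2.3..
After op 2 (add_cursor(0)): buffer="ilbiciuu" (len 8), cursors c4@0 c1@1 c2@4 c3@6, authorship 1..2.3..
After op 3 (delete): buffer="lbcuu" (len 5), cursors c1@0 c4@0 c2@2 c3@3, authorship .....
After op 4 (insert('c')): buffer="cclbcccuu" (len 9), cursors c1@2 c4@2 c2@5 c3@7, authorship 14..2.3..
After op 5 (insert('n')): buffer="ccnnlbcnccnuu" (len 13), cursors c1@4 c4@4 c2@8 c3@11, authorship 1414..22.33..
After op 6 (insert('t')): buffer="ccnnttlbcntccntuu" (len 17), cursors c1@6 c4@6 c2@11 c3@15, authorship 141414..222.333..
After op 7 (move_right): buffer="ccnnttlbcntccntuu" (len 17), cursors c1@7 c4@7 c2@12 c3@16, authorship 141414..222.333..
Authorship (.=original, N=cursor N): 1 4 1 4 1 4 . . 2 2 2 . 3 3 3 . .
Index 4: author = 1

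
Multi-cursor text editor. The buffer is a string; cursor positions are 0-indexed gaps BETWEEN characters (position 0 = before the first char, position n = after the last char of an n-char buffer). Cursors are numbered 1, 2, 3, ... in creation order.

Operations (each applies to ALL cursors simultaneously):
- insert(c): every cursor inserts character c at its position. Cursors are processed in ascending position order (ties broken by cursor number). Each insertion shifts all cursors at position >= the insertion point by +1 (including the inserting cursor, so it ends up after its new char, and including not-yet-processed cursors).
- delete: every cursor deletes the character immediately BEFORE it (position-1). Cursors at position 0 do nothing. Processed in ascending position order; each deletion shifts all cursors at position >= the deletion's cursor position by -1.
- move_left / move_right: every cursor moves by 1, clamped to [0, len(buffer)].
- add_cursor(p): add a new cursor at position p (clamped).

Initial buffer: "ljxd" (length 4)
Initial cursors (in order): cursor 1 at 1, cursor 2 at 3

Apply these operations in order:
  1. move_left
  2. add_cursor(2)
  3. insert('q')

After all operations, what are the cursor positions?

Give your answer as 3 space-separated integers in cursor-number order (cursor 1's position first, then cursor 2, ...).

Answer: 1 5 5

Derivation:
After op 1 (move_left): buffer="ljxd" (len 4), cursors c1@0 c2@2, authorship ....
After op 2 (add_cursor(2)): buffer="ljxd" (len 4), cursors c1@0 c2@2 c3@2, authorship ....
After op 3 (insert('q')): buffer="qljqqxd" (len 7), cursors c1@1 c2@5 c3@5, authorship 1..23..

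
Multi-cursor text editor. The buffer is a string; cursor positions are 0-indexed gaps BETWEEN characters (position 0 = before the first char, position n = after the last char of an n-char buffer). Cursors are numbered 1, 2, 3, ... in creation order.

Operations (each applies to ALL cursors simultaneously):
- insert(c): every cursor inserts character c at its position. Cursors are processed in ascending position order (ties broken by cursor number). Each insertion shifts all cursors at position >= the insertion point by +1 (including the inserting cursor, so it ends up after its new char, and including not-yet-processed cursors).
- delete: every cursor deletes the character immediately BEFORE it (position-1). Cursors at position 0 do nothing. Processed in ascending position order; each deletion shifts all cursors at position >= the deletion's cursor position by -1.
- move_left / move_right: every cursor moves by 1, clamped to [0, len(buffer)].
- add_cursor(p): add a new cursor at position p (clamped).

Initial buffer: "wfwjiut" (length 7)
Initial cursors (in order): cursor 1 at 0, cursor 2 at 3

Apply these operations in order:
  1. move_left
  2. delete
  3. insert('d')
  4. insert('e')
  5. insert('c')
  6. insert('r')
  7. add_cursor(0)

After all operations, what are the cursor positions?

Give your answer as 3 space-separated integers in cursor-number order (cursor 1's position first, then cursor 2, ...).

After op 1 (move_left): buffer="wfwjiut" (len 7), cursors c1@0 c2@2, authorship .......
After op 2 (delete): buffer="wwjiut" (len 6), cursors c1@0 c2@1, authorship ......
After op 3 (insert('d')): buffer="dwdwjiut" (len 8), cursors c1@1 c2@3, authorship 1.2.....
After op 4 (insert('e')): buffer="dewdewjiut" (len 10), cursors c1@2 c2@5, authorship 11.22.....
After op 5 (insert('c')): buffer="decwdecwjiut" (len 12), cursors c1@3 c2@7, authorship 111.222.....
After op 6 (insert('r')): buffer="decrwdecrwjiut" (len 14), cursors c1@4 c2@9, authorship 1111.2222.....
After op 7 (add_cursor(0)): buffer="decrwdecrwjiut" (len 14), cursors c3@0 c1@4 c2@9, authorship 1111.2222.....

Answer: 4 9 0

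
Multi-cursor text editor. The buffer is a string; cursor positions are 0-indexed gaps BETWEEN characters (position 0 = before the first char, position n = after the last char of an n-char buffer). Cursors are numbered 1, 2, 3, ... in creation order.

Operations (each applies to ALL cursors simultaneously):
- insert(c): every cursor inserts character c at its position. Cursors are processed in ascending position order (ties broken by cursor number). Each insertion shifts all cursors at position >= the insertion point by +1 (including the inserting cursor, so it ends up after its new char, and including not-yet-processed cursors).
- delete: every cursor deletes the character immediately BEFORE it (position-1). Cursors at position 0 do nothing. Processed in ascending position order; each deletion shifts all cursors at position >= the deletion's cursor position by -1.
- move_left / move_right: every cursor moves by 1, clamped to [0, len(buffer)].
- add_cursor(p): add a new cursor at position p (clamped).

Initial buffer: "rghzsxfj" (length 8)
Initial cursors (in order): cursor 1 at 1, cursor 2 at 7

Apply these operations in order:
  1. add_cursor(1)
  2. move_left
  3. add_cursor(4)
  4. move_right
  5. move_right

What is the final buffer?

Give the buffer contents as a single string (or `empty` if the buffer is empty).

Answer: rghzsxfj

Derivation:
After op 1 (add_cursor(1)): buffer="rghzsxfj" (len 8), cursors c1@1 c3@1 c2@7, authorship ........
After op 2 (move_left): buffer="rghzsxfj" (len 8), cursors c1@0 c3@0 c2@6, authorship ........
After op 3 (add_cursor(4)): buffer="rghzsxfj" (len 8), cursors c1@0 c3@0 c4@4 c2@6, authorship ........
After op 4 (move_right): buffer="rghzsxfj" (len 8), cursors c1@1 c3@1 c4@5 c2@7, authorship ........
After op 5 (move_right): buffer="rghzsxfj" (len 8), cursors c1@2 c3@2 c4@6 c2@8, authorship ........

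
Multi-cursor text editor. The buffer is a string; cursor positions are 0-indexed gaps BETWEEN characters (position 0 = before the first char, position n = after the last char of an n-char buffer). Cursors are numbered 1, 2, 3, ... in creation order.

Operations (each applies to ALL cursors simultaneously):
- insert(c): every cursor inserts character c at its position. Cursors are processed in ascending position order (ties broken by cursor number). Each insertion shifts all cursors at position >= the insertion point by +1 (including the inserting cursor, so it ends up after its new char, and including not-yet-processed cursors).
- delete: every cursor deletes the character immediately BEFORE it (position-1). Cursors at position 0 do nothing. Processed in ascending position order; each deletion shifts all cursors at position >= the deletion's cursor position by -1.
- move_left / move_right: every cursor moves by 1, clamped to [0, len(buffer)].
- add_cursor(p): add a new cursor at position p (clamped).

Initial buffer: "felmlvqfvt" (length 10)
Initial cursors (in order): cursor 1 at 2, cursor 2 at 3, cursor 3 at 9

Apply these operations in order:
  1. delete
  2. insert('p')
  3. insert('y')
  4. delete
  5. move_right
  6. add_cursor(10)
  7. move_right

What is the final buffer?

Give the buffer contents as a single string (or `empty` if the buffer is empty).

After op 1 (delete): buffer="fmlvqft" (len 7), cursors c1@1 c2@1 c3@6, authorship .......
After op 2 (insert('p')): buffer="fppmlvqfpt" (len 10), cursors c1@3 c2@3 c3@9, authorship .12.....3.
After op 3 (insert('y')): buffer="fppyymlvqfpyt" (len 13), cursors c1@5 c2@5 c3@12, authorship .1212.....33.
After op 4 (delete): buffer="fppmlvqfpt" (len 10), cursors c1@3 c2@3 c3@9, authorship .12.....3.
After op 5 (move_right): buffer="fppmlvqfpt" (len 10), cursors c1@4 c2@4 c3@10, authorship .12.....3.
After op 6 (add_cursor(10)): buffer="fppmlvqfpt" (len 10), cursors c1@4 c2@4 c3@10 c4@10, authorship .12.....3.
After op 7 (move_right): buffer="fppmlvqfpt" (len 10), cursors c1@5 c2@5 c3@10 c4@10, authorship .12.....3.

Answer: fppmlvqfpt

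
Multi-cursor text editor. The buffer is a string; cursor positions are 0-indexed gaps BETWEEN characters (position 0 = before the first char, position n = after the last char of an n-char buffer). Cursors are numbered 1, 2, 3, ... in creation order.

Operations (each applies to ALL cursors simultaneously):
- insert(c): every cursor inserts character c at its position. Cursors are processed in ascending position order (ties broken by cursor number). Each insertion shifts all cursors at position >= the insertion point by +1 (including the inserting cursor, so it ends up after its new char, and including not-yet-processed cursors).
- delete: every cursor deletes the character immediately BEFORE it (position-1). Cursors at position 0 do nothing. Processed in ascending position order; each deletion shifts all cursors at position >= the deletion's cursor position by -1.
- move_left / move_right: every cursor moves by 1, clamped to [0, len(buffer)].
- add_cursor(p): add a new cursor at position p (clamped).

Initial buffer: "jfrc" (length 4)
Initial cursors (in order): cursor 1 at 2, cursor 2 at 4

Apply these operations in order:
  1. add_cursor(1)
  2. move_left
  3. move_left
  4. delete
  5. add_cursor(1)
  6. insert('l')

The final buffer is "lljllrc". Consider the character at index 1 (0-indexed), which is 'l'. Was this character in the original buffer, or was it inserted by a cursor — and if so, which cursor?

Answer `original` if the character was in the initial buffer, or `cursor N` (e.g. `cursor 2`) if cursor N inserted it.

After op 1 (add_cursor(1)): buffer="jfrc" (len 4), cursors c3@1 c1@2 c2@4, authorship ....
After op 2 (move_left): buffer="jfrc" (len 4), cursors c3@0 c1@1 c2@3, authorship ....
After op 3 (move_left): buffer="jfrc" (len 4), cursors c1@0 c3@0 c2@2, authorship ....
After op 4 (delete): buffer="jrc" (len 3), cursors c1@0 c3@0 c2@1, authorship ...
After op 5 (add_cursor(1)): buffer="jrc" (len 3), cursors c1@0 c3@0 c2@1 c4@1, authorship ...
After op 6 (insert('l')): buffer="lljllrc" (len 7), cursors c1@2 c3@2 c2@5 c4@5, authorship 13.24..
Authorship (.=original, N=cursor N): 1 3 . 2 4 . .
Index 1: author = 3

Answer: cursor 3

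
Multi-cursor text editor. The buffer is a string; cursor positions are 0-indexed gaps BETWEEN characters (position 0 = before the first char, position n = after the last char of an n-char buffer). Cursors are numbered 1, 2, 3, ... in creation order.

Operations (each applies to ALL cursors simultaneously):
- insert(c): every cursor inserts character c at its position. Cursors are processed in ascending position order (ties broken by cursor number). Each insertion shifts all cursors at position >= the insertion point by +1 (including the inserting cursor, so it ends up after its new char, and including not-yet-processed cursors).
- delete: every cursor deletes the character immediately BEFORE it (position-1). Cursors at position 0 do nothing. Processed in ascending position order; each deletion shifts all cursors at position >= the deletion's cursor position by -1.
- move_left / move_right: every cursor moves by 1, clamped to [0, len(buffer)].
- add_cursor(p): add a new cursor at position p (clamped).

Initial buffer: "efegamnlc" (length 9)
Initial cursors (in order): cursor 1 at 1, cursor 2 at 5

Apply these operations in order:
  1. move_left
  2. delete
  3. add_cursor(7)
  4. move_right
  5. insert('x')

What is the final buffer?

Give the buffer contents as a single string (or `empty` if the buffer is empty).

Answer: exfeaxmnlcx

Derivation:
After op 1 (move_left): buffer="efegamnlc" (len 9), cursors c1@0 c2@4, authorship .........
After op 2 (delete): buffer="efeamnlc" (len 8), cursors c1@0 c2@3, authorship ........
After op 3 (add_cursor(7)): buffer="efeamnlc" (len 8), cursors c1@0 c2@3 c3@7, authorship ........
After op 4 (move_right): buffer="efeamnlc" (len 8), cursors c1@1 c2@4 c3@8, authorship ........
After op 5 (insert('x')): buffer="exfeaxmnlcx" (len 11), cursors c1@2 c2@6 c3@11, authorship .1...2....3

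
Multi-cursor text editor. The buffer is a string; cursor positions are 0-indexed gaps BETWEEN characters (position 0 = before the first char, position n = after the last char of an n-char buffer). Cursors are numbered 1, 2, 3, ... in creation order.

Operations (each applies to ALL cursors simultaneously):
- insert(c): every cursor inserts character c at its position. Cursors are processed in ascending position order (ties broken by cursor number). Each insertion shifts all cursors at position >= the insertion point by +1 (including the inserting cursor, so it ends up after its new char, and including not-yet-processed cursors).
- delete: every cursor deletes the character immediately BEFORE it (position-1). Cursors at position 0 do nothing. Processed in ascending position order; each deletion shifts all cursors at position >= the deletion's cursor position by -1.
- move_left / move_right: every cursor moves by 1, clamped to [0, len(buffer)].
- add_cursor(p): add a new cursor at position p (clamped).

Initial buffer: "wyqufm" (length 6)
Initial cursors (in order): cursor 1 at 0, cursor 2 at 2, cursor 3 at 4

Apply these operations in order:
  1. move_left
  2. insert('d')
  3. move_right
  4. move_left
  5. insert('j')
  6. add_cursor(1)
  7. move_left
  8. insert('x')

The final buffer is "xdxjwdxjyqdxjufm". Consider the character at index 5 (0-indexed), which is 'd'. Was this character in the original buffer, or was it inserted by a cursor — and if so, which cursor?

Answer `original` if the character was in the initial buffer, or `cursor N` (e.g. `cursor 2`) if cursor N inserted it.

After op 1 (move_left): buffer="wyqufm" (len 6), cursors c1@0 c2@1 c3@3, authorship ......
After op 2 (insert('d')): buffer="dwdyqdufm" (len 9), cursors c1@1 c2@3 c3@6, authorship 1.2..3...
After op 3 (move_right): buffer="dwdyqdufm" (len 9), cursors c1@2 c2@4 c3@7, authorship 1.2..3...
After op 4 (move_left): buffer="dwdyqdufm" (len 9), cursors c1@1 c2@3 c3@6, authorship 1.2..3...
After op 5 (insert('j')): buffer="djwdjyqdjufm" (len 12), cursors c1@2 c2@5 c3@9, authorship 11.22..33...
After op 6 (add_cursor(1)): buffer="djwdjyqdjufm" (len 12), cursors c4@1 c1@2 c2@5 c3@9, authorship 11.22..33...
After op 7 (move_left): buffer="djwdjyqdjufm" (len 12), cursors c4@0 c1@1 c2@4 c3@8, authorship 11.22..33...
After op 8 (insert('x')): buffer="xdxjwdxjyqdxjufm" (len 16), cursors c4@1 c1@3 c2@7 c3@12, authorship 4111.222..333...
Authorship (.=original, N=cursor N): 4 1 1 1 . 2 2 2 . . 3 3 3 . . .
Index 5: author = 2

Answer: cursor 2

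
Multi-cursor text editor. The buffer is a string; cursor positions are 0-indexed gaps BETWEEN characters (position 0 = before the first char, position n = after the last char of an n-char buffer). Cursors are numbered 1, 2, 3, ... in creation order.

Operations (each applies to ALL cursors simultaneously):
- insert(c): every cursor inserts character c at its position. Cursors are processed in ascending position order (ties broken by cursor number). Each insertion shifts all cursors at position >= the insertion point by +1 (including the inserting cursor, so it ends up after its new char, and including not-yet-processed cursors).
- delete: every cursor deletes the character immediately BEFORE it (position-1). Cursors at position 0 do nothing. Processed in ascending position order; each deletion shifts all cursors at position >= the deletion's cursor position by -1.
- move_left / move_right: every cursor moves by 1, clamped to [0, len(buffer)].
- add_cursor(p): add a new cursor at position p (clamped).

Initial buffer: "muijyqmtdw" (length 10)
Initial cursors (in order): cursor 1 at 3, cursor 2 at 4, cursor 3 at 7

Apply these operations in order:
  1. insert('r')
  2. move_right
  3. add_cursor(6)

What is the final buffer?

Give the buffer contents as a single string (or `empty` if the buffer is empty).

After op 1 (insert('r')): buffer="muirjryqmrtdw" (len 13), cursors c1@4 c2@6 c3@10, authorship ...1.2...3...
After op 2 (move_right): buffer="muirjryqmrtdw" (len 13), cursors c1@5 c2@7 c3@11, authorship ...1.2...3...
After op 3 (add_cursor(6)): buffer="muirjryqmrtdw" (len 13), cursors c1@5 c4@6 c2@7 c3@11, authorship ...1.2...3...

Answer: muirjryqmrtdw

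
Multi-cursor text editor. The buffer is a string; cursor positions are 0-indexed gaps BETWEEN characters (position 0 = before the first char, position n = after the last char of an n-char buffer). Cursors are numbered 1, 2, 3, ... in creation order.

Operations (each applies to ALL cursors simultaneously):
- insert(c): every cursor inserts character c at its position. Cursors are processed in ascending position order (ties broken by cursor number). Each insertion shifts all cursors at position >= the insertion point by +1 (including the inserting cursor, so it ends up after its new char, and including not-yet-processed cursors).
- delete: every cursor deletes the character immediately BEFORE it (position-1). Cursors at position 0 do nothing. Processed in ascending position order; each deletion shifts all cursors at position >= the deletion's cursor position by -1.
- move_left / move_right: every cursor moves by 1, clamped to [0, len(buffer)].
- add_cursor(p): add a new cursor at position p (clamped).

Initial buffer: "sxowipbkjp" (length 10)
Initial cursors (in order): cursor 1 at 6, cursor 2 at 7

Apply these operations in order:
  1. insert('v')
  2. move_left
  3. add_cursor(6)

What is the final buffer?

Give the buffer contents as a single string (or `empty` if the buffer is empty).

Answer: sxowipvbvkjp

Derivation:
After op 1 (insert('v')): buffer="sxowipvbvkjp" (len 12), cursors c1@7 c2@9, authorship ......1.2...
After op 2 (move_left): buffer="sxowipvbvkjp" (len 12), cursors c1@6 c2@8, authorship ......1.2...
After op 3 (add_cursor(6)): buffer="sxowipvbvkjp" (len 12), cursors c1@6 c3@6 c2@8, authorship ......1.2...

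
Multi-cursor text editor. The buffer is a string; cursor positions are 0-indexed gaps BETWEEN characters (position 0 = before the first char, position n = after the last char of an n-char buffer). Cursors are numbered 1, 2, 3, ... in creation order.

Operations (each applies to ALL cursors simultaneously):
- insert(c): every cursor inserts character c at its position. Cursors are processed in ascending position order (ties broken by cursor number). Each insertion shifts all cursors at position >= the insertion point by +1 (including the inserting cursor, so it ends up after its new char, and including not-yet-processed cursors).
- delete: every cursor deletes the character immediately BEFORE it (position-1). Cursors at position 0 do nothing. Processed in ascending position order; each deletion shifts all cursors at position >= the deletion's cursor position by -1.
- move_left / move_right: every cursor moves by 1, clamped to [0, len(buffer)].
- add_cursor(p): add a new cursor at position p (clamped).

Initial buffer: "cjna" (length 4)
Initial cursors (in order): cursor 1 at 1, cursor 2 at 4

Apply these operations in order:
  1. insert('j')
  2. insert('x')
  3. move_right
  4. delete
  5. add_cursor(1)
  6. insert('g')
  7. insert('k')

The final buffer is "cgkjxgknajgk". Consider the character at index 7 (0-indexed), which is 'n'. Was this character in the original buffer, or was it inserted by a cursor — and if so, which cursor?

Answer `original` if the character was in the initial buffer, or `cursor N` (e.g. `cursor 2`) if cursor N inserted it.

After op 1 (insert('j')): buffer="cjjnaj" (len 6), cursors c1@2 c2@6, authorship .1...2
After op 2 (insert('x')): buffer="cjxjnajx" (len 8), cursors c1@3 c2@8, authorship .11...22
After op 3 (move_right): buffer="cjxjnajx" (len 8), cursors c1@4 c2@8, authorship .11...22
After op 4 (delete): buffer="cjxnaj" (len 6), cursors c1@3 c2@6, authorship .11..2
After op 5 (add_cursor(1)): buffer="cjxnaj" (len 6), cursors c3@1 c1@3 c2@6, authorship .11..2
After op 6 (insert('g')): buffer="cgjxgnajg" (len 9), cursors c3@2 c1@5 c2@9, authorship .3111..22
After op 7 (insert('k')): buffer="cgkjxgknajgk" (len 12), cursors c3@3 c1@7 c2@12, authorship .331111..222
Authorship (.=original, N=cursor N): . 3 3 1 1 1 1 . . 2 2 2
Index 7: author = original

Answer: original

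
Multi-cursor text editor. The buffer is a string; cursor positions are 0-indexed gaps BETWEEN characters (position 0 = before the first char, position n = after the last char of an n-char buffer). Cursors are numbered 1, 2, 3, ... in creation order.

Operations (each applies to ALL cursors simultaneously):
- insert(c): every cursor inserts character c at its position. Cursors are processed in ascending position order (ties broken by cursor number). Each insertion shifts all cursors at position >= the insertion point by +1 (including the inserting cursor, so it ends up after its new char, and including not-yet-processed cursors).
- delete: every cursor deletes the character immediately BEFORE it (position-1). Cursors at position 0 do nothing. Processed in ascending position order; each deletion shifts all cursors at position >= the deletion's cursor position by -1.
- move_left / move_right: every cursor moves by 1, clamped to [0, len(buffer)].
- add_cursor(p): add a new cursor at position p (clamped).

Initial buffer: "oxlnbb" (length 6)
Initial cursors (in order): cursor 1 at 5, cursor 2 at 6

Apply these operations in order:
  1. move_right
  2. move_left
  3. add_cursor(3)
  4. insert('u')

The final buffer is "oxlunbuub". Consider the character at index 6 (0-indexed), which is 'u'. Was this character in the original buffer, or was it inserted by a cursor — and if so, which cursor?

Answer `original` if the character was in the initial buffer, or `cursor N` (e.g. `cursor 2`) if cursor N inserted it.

Answer: cursor 1

Derivation:
After op 1 (move_right): buffer="oxlnbb" (len 6), cursors c1@6 c2@6, authorship ......
After op 2 (move_left): buffer="oxlnbb" (len 6), cursors c1@5 c2@5, authorship ......
After op 3 (add_cursor(3)): buffer="oxlnbb" (len 6), cursors c3@3 c1@5 c2@5, authorship ......
After op 4 (insert('u')): buffer="oxlunbuub" (len 9), cursors c3@4 c1@8 c2@8, authorship ...3..12.
Authorship (.=original, N=cursor N): . . . 3 . . 1 2 .
Index 6: author = 1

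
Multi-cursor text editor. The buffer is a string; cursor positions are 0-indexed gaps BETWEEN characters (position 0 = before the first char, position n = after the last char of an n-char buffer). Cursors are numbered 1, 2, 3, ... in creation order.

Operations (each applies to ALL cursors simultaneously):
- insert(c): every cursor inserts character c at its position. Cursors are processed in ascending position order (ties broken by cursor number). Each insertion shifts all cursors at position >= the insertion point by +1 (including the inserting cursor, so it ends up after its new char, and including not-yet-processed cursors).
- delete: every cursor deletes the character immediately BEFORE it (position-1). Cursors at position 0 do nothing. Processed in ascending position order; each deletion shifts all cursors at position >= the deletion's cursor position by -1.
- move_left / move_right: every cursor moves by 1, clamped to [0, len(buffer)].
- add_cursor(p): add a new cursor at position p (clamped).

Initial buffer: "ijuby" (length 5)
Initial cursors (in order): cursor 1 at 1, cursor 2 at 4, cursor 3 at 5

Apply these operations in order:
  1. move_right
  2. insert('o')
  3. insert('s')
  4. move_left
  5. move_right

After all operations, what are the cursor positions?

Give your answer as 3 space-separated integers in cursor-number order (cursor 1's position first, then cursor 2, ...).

Answer: 4 11 11

Derivation:
After op 1 (move_right): buffer="ijuby" (len 5), cursors c1@2 c2@5 c3@5, authorship .....
After op 2 (insert('o')): buffer="ijoubyoo" (len 8), cursors c1@3 c2@8 c3@8, authorship ..1...23
After op 3 (insert('s')): buffer="ijosubyooss" (len 11), cursors c1@4 c2@11 c3@11, authorship ..11...2323
After op 4 (move_left): buffer="ijosubyooss" (len 11), cursors c1@3 c2@10 c3@10, authorship ..11...2323
After op 5 (move_right): buffer="ijosubyooss" (len 11), cursors c1@4 c2@11 c3@11, authorship ..11...2323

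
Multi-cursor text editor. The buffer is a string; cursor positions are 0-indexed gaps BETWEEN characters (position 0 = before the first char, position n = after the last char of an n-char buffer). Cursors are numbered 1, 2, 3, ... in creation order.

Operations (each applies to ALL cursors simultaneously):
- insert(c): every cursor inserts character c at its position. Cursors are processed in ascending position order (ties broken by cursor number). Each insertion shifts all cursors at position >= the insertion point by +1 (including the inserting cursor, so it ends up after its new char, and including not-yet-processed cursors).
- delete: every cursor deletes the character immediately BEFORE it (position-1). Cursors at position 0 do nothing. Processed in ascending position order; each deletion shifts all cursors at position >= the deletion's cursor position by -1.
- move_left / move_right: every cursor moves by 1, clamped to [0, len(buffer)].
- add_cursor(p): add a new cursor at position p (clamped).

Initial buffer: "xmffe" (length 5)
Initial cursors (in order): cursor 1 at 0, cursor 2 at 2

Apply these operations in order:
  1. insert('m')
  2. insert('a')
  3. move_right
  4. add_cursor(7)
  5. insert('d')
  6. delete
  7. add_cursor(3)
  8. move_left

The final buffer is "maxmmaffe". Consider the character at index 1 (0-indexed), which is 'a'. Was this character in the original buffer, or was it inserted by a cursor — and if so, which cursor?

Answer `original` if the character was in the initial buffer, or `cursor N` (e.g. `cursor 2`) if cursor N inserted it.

Answer: cursor 1

Derivation:
After op 1 (insert('m')): buffer="mxmmffe" (len 7), cursors c1@1 c2@4, authorship 1..2...
After op 2 (insert('a')): buffer="maxmmaffe" (len 9), cursors c1@2 c2@6, authorship 11..22...
After op 3 (move_right): buffer="maxmmaffe" (len 9), cursors c1@3 c2@7, authorship 11..22...
After op 4 (add_cursor(7)): buffer="maxmmaffe" (len 9), cursors c1@3 c2@7 c3@7, authorship 11..22...
After op 5 (insert('d')): buffer="maxdmmafddfe" (len 12), cursors c1@4 c2@10 c3@10, authorship 11.1.22.23..
After op 6 (delete): buffer="maxmmaffe" (len 9), cursors c1@3 c2@7 c3@7, authorship 11..22...
After op 7 (add_cursor(3)): buffer="maxmmaffe" (len 9), cursors c1@3 c4@3 c2@7 c3@7, authorship 11..22...
After op 8 (move_left): buffer="maxmmaffe" (len 9), cursors c1@2 c4@2 c2@6 c3@6, authorship 11..22...
Authorship (.=original, N=cursor N): 1 1 . . 2 2 . . .
Index 1: author = 1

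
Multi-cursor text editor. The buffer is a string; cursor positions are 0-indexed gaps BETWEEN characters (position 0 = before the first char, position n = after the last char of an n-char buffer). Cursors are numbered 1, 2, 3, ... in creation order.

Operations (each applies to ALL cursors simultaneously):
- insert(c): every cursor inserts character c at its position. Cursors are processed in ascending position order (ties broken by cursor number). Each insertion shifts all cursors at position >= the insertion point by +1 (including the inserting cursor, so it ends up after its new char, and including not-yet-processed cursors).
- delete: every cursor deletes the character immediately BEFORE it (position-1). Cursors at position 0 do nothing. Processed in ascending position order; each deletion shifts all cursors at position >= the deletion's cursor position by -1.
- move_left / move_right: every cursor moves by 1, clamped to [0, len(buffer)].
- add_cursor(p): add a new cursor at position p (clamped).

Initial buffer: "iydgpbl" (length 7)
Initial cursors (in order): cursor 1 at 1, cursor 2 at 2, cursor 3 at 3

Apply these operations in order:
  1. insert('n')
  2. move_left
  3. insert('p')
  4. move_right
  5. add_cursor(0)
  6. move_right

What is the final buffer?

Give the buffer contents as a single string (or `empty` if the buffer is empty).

Answer: ipnypndpngpbl

Derivation:
After op 1 (insert('n')): buffer="inyndngpbl" (len 10), cursors c1@2 c2@4 c3@6, authorship .1.2.3....
After op 2 (move_left): buffer="inyndngpbl" (len 10), cursors c1@1 c2@3 c3@5, authorship .1.2.3....
After op 3 (insert('p')): buffer="ipnypndpngpbl" (len 13), cursors c1@2 c2@5 c3@8, authorship .11.22.33....
After op 4 (move_right): buffer="ipnypndpngpbl" (len 13), cursors c1@3 c2@6 c3@9, authorship .11.22.33....
After op 5 (add_cursor(0)): buffer="ipnypndpngpbl" (len 13), cursors c4@0 c1@3 c2@6 c3@9, authorship .11.22.33....
After op 6 (move_right): buffer="ipnypndpngpbl" (len 13), cursors c4@1 c1@4 c2@7 c3@10, authorship .11.22.33....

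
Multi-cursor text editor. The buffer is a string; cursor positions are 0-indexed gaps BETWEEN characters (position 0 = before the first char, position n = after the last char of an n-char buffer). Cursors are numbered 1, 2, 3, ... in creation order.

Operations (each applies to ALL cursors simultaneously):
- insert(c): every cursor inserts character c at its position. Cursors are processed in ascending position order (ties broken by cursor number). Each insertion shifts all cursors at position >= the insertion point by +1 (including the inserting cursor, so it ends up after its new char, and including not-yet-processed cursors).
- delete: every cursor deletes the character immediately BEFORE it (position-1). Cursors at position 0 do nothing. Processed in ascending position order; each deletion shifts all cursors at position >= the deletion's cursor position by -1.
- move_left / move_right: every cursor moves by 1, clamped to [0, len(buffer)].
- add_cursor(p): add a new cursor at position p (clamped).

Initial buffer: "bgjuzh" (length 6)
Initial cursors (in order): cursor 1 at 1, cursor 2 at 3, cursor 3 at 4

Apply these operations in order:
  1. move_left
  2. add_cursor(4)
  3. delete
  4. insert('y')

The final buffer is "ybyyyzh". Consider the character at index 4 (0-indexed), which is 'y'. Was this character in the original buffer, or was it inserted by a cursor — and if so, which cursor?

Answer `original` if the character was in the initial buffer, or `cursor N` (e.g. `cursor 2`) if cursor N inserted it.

Answer: cursor 4

Derivation:
After op 1 (move_left): buffer="bgjuzh" (len 6), cursors c1@0 c2@2 c3@3, authorship ......
After op 2 (add_cursor(4)): buffer="bgjuzh" (len 6), cursors c1@0 c2@2 c3@3 c4@4, authorship ......
After op 3 (delete): buffer="bzh" (len 3), cursors c1@0 c2@1 c3@1 c4@1, authorship ...
After op 4 (insert('y')): buffer="ybyyyzh" (len 7), cursors c1@1 c2@5 c3@5 c4@5, authorship 1.234..
Authorship (.=original, N=cursor N): 1 . 2 3 4 . .
Index 4: author = 4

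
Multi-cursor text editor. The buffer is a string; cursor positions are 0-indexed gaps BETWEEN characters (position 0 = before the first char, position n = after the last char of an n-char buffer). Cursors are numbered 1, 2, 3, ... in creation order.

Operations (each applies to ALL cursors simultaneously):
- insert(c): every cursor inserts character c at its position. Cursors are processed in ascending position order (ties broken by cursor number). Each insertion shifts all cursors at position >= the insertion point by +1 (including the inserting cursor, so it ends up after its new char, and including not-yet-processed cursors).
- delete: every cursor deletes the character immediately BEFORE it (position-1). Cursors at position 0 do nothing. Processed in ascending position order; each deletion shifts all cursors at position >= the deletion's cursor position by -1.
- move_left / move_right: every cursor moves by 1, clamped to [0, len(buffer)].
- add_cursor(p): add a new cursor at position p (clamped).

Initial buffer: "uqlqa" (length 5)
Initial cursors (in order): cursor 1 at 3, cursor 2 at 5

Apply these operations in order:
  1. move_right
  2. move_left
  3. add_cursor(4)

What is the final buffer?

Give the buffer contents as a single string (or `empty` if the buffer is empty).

After op 1 (move_right): buffer="uqlqa" (len 5), cursors c1@4 c2@5, authorship .....
After op 2 (move_left): buffer="uqlqa" (len 5), cursors c1@3 c2@4, authorship .....
After op 3 (add_cursor(4)): buffer="uqlqa" (len 5), cursors c1@3 c2@4 c3@4, authorship .....

Answer: uqlqa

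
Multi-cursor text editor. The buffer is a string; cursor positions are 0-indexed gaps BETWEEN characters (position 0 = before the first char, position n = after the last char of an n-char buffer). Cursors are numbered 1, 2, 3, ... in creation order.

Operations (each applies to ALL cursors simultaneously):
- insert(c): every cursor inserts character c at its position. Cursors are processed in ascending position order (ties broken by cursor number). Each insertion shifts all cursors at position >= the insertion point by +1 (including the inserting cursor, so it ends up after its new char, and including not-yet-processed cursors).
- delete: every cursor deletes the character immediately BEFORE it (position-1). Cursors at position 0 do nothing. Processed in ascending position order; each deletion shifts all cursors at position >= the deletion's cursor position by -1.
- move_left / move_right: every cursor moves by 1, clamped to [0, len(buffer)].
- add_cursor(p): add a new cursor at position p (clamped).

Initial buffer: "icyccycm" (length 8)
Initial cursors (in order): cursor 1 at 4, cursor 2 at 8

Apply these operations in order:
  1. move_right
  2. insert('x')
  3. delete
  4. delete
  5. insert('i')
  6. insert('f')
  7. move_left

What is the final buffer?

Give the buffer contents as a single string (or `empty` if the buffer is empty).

Answer: icycifycif

Derivation:
After op 1 (move_right): buffer="icyccycm" (len 8), cursors c1@5 c2@8, authorship ........
After op 2 (insert('x')): buffer="icyccxycmx" (len 10), cursors c1@6 c2@10, authorship .....1...2
After op 3 (delete): buffer="icyccycm" (len 8), cursors c1@5 c2@8, authorship ........
After op 4 (delete): buffer="icycyc" (len 6), cursors c1@4 c2@6, authorship ......
After op 5 (insert('i')): buffer="icyciyci" (len 8), cursors c1@5 c2@8, authorship ....1..2
After op 6 (insert('f')): buffer="icycifycif" (len 10), cursors c1@6 c2@10, authorship ....11..22
After op 7 (move_left): buffer="icycifycif" (len 10), cursors c1@5 c2@9, authorship ....11..22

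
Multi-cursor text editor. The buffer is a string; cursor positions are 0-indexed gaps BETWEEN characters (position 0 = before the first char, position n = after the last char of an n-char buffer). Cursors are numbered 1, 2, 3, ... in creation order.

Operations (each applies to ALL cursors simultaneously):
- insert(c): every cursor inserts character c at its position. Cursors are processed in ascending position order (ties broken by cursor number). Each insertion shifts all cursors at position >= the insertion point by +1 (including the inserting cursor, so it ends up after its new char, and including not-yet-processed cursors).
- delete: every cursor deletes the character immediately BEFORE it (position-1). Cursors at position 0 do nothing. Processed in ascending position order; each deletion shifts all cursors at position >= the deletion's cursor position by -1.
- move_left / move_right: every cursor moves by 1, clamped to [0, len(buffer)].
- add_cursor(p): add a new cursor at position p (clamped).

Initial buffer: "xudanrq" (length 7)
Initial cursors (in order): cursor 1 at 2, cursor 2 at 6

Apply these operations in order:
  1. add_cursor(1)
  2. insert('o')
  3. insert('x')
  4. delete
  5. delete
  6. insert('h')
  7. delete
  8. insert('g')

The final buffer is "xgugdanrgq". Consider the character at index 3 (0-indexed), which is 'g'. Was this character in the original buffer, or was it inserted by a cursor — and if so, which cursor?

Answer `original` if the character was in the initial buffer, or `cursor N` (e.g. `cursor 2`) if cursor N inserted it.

After op 1 (add_cursor(1)): buffer="xudanrq" (len 7), cursors c3@1 c1@2 c2@6, authorship .......
After op 2 (insert('o')): buffer="xouodanroq" (len 10), cursors c3@2 c1@4 c2@9, authorship .3.1....2.
After op 3 (insert('x')): buffer="xoxuoxdanroxq" (len 13), cursors c3@3 c1@6 c2@12, authorship .33.11....22.
After op 4 (delete): buffer="xouodanroq" (len 10), cursors c3@2 c1@4 c2@9, authorship .3.1....2.
After op 5 (delete): buffer="xudanrq" (len 7), cursors c3@1 c1@2 c2@6, authorship .......
After op 6 (insert('h')): buffer="xhuhdanrhq" (len 10), cursors c3@2 c1@4 c2@9, authorship .3.1....2.
After op 7 (delete): buffer="xudanrq" (len 7), cursors c3@1 c1@2 c2@6, authorship .......
After op 8 (insert('g')): buffer="xgugdanrgq" (len 10), cursors c3@2 c1@4 c2@9, authorship .3.1....2.
Authorship (.=original, N=cursor N): . 3 . 1 . . . . 2 .
Index 3: author = 1

Answer: cursor 1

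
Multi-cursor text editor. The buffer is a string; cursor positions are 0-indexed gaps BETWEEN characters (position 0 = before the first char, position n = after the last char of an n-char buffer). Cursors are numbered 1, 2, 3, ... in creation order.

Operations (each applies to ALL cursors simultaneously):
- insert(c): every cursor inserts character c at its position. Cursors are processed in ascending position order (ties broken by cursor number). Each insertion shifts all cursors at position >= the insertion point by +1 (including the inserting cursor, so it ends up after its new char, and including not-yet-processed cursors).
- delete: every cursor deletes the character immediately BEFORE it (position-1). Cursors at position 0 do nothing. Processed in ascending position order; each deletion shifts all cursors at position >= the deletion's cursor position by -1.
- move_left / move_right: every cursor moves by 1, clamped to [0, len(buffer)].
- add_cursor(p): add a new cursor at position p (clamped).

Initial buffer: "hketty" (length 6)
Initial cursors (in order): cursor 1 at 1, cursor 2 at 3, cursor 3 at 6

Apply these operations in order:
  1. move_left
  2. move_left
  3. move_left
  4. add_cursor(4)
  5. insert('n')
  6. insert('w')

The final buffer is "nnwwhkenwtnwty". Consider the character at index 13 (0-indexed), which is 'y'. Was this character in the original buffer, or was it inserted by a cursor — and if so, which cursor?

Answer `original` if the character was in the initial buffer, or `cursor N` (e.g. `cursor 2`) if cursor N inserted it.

Answer: original

Derivation:
After op 1 (move_left): buffer="hketty" (len 6), cursors c1@0 c2@2 c3@5, authorship ......
After op 2 (move_left): buffer="hketty" (len 6), cursors c1@0 c2@1 c3@4, authorship ......
After op 3 (move_left): buffer="hketty" (len 6), cursors c1@0 c2@0 c3@3, authorship ......
After op 4 (add_cursor(4)): buffer="hketty" (len 6), cursors c1@0 c2@0 c3@3 c4@4, authorship ......
After op 5 (insert('n')): buffer="nnhkentnty" (len 10), cursors c1@2 c2@2 c3@6 c4@8, authorship 12...3.4..
After op 6 (insert('w')): buffer="nnwwhkenwtnwty" (len 14), cursors c1@4 c2@4 c3@9 c4@12, authorship 1212...33.44..
Authorship (.=original, N=cursor N): 1 2 1 2 . . . 3 3 . 4 4 . .
Index 13: author = original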